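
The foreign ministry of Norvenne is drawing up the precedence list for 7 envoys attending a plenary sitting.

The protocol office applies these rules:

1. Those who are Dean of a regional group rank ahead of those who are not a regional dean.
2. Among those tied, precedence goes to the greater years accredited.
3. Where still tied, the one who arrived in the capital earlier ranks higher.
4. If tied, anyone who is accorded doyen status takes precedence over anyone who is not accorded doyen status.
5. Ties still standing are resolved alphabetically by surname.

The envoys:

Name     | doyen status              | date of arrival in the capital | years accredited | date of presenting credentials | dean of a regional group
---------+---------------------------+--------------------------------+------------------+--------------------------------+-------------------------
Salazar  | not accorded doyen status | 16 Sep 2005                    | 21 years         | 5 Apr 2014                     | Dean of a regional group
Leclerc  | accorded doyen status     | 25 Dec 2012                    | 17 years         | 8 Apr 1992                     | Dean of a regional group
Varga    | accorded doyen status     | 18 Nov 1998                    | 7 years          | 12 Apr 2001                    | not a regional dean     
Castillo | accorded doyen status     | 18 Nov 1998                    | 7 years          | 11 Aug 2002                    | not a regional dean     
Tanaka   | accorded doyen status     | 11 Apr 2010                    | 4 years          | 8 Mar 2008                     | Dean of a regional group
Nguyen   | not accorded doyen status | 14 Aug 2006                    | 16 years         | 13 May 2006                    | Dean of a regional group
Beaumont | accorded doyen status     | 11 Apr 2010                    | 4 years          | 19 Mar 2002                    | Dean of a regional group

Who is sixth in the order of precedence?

By the first rule: Salazar, Leclerc, Nguyen, Beaumont and Tanaka (each Dean of a regional group); then Castillo and Varga (both not a regional dean).
Among Salazar, Leclerc, Nguyen, Beaumont and Tanaka, by years accredited (higher first): Salazar (21 years) before Leclerc (17 years) before Nguyen (16 years) before Beaumont and Tanaka (4 years).
Beaumont and Tanaka both have date of arrival in the capital 11 Apr 2010, so the next rule applies.
Beaumont and Tanaka are each accorded doyen status, so the next rule applies.
Among Beaumont and Tanaka, alphabetically by surname: Beaumont before Tanaka.
Castillo and Varga both have years accredited 7 years, so the next rule applies.
Castillo and Varga both have date of arrival in the capital 18 Nov 1998, so the next rule applies.
Castillo and Varga are each accorded doyen status, so the next rule applies.
Among Castillo and Varga, alphabetically by surname: Castillo before Varga.
Order: Salazar, Leclerc, Nguyen, Beaumont, Tanaka, Castillo, Varga.

Castillo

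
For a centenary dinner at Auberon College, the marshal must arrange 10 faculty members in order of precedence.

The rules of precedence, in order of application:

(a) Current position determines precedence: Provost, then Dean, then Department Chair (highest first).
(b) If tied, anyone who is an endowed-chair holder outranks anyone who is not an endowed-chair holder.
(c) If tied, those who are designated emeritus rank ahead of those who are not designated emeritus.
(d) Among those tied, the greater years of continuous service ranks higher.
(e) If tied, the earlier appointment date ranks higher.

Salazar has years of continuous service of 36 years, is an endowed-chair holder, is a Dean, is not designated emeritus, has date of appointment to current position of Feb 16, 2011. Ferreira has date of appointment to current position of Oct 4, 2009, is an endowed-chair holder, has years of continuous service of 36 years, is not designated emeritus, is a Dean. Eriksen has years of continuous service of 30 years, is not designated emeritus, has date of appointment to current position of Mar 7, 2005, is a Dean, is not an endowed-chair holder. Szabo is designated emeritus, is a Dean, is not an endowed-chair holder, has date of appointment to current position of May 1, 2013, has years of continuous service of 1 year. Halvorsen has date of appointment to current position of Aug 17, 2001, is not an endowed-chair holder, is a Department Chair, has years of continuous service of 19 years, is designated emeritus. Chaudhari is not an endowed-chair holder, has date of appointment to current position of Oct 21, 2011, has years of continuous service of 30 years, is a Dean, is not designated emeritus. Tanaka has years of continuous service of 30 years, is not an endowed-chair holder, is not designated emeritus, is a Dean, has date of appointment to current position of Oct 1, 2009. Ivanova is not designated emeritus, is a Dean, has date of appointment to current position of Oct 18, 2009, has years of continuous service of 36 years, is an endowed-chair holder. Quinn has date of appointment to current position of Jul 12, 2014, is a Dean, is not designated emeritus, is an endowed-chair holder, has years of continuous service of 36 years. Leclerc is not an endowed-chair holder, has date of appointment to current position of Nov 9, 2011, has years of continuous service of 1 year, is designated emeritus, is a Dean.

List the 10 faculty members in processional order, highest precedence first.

Ferreira, Ivanova, Salazar, Quinn, Leclerc, Szabo, Eriksen, Tanaka, Chaudhari, Halvorsen

By current position: Ferreira, Ivanova, Salazar, Quinn, Leclerc, Szabo, Eriksen, Tanaka and Chaudhari (Dean); then Halvorsen (Department Chair).
Among Ferreira, Ivanova, Salazar, Quinn, Leclerc, Szabo, Eriksen, Tanaka and Chaudhari, an endowed-chair holder before not an endowed-chair holder: Ferreira, Ivanova, Salazar and Quinn (an endowed-chair holder) before Leclerc, Szabo, Eriksen, Tanaka and Chaudhari (not an endowed-chair holder).
Ferreira, Ivanova, Salazar and Quinn are each not designated emeritus, so the next rule applies.
Ferreira, Ivanova, Salazar and Quinn all have years of continuous service 36 years, so the next rule applies.
Among Ferreira, Ivanova, Salazar and Quinn, by date of appointment to current position (earlier first): Ferreira (Oct 4, 2009) before Ivanova (Oct 18, 2009) before Salazar (Feb 16, 2011) before Quinn (Jul 12, 2014).
Among Leclerc, Szabo, Eriksen, Tanaka and Chaudhari, designated emeritus before not designated emeritus: Leclerc and Szabo (designated emeritus) before Eriksen, Tanaka and Chaudhari (not designated emeritus).
Leclerc and Szabo both have years of continuous service 1 year, so the next rule applies.
Among Leclerc and Szabo, by date of appointment to current position (earlier first): Leclerc (Nov 9, 2011) before Szabo (May 1, 2013).
Eriksen, Tanaka and Chaudhari all have years of continuous service 30 years, so the next rule applies.
Among Eriksen, Tanaka and Chaudhari, by date of appointment to current position (earlier first): Eriksen (Mar 7, 2005) before Tanaka (Oct 1, 2009) before Chaudhari (Oct 21, 2011).
Full order: Ferreira, Ivanova, Salazar, Quinn, Leclerc, Szabo, Eriksen, Tanaka, Chaudhari, Halvorsen.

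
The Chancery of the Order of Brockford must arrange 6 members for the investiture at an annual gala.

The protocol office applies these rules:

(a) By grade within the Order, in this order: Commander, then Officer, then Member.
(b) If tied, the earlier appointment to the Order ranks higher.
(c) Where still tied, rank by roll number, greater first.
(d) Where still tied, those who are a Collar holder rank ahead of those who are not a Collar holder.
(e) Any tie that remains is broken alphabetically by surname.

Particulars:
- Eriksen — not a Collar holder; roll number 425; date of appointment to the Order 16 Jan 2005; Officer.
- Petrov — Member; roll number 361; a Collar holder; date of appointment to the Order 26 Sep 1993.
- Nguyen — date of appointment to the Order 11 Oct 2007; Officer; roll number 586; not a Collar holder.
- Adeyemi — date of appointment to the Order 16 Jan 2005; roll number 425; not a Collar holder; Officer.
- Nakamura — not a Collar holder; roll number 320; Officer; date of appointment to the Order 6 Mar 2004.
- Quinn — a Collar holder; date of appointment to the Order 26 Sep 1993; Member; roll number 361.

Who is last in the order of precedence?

By grade within the Order: Nakamura, Adeyemi, Eriksen and Nguyen (Officer); then Petrov and Quinn (Member).
Among Nakamura, Adeyemi, Eriksen and Nguyen, by date of appointment to the Order (earlier first): Nakamura (6 Mar 2004) before Adeyemi and Eriksen (16 Jan 2005) before Nguyen (11 Oct 2007).
Adeyemi and Eriksen both have roll number 425, so the next rule applies.
Adeyemi and Eriksen are each not a Collar holder, so the next rule applies.
Among Adeyemi and Eriksen, alphabetically by surname: Adeyemi before Eriksen.
Petrov and Quinn both have date of appointment to the Order 26 Sep 1993, so the next rule applies.
Petrov and Quinn both have roll number 361, so the next rule applies.
Petrov and Quinn are each a Collar holder, so the next rule applies.
Among Petrov and Quinn, alphabetically by surname: Petrov before Quinn.
Order: Nakamura, Adeyemi, Eriksen, Nguyen, Petrov, Quinn.

Quinn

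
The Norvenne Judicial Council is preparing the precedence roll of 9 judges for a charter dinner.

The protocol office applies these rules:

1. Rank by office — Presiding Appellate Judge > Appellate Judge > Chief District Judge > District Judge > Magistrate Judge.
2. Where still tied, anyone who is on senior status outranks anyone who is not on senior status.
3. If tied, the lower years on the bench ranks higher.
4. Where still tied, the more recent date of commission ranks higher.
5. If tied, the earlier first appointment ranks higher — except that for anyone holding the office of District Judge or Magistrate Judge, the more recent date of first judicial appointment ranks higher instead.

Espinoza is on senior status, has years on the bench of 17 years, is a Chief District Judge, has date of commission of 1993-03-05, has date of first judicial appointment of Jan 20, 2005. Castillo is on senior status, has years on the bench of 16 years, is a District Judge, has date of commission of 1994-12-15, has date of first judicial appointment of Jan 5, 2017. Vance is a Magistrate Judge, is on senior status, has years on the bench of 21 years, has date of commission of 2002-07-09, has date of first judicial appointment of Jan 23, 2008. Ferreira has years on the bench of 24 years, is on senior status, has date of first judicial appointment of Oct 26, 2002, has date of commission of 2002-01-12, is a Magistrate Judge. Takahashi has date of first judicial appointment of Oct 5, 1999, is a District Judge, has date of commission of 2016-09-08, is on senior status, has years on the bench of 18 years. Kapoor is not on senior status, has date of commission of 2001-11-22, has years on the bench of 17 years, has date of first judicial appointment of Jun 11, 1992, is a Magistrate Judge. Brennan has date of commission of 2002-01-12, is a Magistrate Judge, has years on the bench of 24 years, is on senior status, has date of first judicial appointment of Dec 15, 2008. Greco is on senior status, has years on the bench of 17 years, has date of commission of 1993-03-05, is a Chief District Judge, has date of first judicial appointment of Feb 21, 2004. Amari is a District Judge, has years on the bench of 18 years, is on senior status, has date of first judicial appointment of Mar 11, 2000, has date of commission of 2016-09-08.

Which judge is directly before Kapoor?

By office: Greco and Espinoza (Chief District Judge); then Castillo, Amari and Takahashi (District Judge); then Vance, Brennan, Ferreira and Kapoor (Magistrate Judge).
Greco and Espinoza are each on senior status, so the next rule applies.
Greco and Espinoza both have years on the bench 17 years, so the next rule applies.
Greco and Espinoza both have date of commission 1993-03-05, so the next rule applies.
Among Greco and Espinoza, by date of first judicial appointment (earlier first): Greco (Feb 21, 2004) before Espinoza (Jan 20, 2005).
Castillo, Amari and Takahashi are each on senior status, so the next rule applies.
Among Castillo, Amari and Takahashi, by years on the bench (lower first): Castillo (16 years) before Amari and Takahashi (18 years).
Amari and Takahashi both have date of commission 2016-09-08, so the next rule applies.
Among Amari and Takahashi, by date of first judicial appointment (later first) (reversed rule for this group): Amari (Mar 11, 2000) before Takahashi (Oct 5, 1999).
Among Vance, Brennan, Ferreira and Kapoor, on senior status before not on senior status: Vance, Brennan and Ferreira (on senior status) before Kapoor (not on senior status).
Among Vance, Brennan and Ferreira, by years on the bench (lower first): Vance (21 years) before Brennan and Ferreira (24 years).
Brennan and Ferreira both have date of commission 2002-01-12, so the next rule applies.
Among Brennan and Ferreira, by date of first judicial appointment (later first) (reversed rule for this group): Brennan (Dec 15, 2008) before Ferreira (Oct 26, 2002).
Order: Greco, Espinoza, Castillo, Amari, Takahashi, Vance, Brennan, Ferreira, Kapoor.

Ferreira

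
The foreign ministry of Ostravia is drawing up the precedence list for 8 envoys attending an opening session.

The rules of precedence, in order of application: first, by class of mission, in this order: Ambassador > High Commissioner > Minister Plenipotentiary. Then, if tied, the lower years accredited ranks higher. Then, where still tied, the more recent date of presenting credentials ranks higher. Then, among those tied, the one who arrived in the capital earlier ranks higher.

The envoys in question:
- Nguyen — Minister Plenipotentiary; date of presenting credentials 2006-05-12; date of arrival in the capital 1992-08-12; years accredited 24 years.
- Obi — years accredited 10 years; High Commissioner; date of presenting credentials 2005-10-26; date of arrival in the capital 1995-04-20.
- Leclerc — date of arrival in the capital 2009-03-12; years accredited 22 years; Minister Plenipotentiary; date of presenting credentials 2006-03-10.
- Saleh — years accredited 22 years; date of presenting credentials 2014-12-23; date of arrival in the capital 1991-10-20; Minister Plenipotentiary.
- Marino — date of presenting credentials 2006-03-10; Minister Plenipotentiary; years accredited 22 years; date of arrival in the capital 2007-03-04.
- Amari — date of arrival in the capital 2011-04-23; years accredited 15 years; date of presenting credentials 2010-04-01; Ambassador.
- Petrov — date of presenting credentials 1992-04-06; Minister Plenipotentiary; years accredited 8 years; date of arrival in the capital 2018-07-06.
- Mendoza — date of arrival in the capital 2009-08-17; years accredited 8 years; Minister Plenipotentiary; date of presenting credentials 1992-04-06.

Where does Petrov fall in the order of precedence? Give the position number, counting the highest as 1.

By class of mission: Amari (Ambassador); then Obi (High Commissioner); then Mendoza, Petrov, Saleh, Marino, Leclerc and Nguyen (Minister Plenipotentiary).
Among Mendoza, Petrov, Saleh, Marino, Leclerc and Nguyen, by years accredited (lower first): Mendoza and Petrov (8 years) before Saleh, Marino and Leclerc (22 years) before Nguyen (24 years).
Mendoza and Petrov both have date of presenting credentials 1992-04-06, so the next rule applies.
Among Mendoza and Petrov, by date of arrival in the capital (earlier first): Mendoza (2009-08-17) before Petrov (2018-07-06).
Among Saleh, Marino and Leclerc, by date of presenting credentials (later first): Saleh (2014-12-23) before Marino and Leclerc (2006-03-10).
Among Marino and Leclerc, by date of arrival in the capital (earlier first): Marino (2007-03-04) before Leclerc (2009-03-12).
Order: Amari, Obi, Mendoza, Petrov, Saleh, Marino, Leclerc, Nguyen. So position 4.

4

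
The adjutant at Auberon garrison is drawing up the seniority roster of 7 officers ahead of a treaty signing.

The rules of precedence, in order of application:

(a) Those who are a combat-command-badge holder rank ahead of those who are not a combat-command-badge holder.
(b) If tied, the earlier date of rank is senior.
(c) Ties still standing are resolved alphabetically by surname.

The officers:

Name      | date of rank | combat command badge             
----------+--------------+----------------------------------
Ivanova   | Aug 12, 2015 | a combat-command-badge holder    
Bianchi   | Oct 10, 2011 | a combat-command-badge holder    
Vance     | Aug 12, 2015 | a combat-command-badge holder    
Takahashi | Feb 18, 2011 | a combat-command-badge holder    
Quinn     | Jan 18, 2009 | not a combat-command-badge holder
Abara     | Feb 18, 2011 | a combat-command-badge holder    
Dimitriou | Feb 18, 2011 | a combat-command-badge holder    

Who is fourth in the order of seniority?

By the first rule: Abara, Dimitriou, Takahashi, Bianchi, Ivanova and Vance (each a combat-command-badge holder); then Quinn (not a combat-command-badge holder).
Among Abara, Dimitriou, Takahashi, Bianchi, Ivanova and Vance, by date of rank (earlier first): Abara, Dimitriou and Takahashi (Feb 18, 2011) before Bianchi (Oct 10, 2011) before Ivanova and Vance (Aug 12, 2015).
Among Abara, Dimitriou and Takahashi, alphabetically by surname: Abara before Dimitriou before Takahashi.
Among Ivanova and Vance, alphabetically by surname: Ivanova before Vance.
Order: Abara, Dimitriou, Takahashi, Bianchi, Ivanova, Vance, Quinn.

Bianchi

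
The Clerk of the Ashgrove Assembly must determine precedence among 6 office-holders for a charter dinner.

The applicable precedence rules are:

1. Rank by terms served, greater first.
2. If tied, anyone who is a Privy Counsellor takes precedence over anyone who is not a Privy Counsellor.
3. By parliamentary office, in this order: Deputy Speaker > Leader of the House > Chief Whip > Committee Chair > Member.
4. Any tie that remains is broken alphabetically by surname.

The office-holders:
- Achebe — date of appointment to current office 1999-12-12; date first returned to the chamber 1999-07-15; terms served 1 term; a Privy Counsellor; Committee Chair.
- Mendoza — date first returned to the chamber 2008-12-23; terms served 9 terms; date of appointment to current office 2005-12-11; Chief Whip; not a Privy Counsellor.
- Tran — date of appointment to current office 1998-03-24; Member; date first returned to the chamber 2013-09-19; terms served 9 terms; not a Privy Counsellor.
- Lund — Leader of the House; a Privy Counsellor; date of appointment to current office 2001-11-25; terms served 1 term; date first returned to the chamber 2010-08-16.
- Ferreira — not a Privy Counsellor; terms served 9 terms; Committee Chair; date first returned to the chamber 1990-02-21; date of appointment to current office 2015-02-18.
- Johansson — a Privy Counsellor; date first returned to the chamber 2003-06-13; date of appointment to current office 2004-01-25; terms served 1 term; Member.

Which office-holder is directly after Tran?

Lund

By terms served (higher first): Mendoza, Ferreira and Tran (each 9 terms); then Lund, Achebe and Johansson (each 1 term).
Mendoza, Ferreira and Tran are each not a Privy Counsellor, so the next rule applies.
Among Mendoza, Ferreira and Tran, by parliamentary office: Mendoza (Chief Whip) before Ferreira (Committee Chair) before Tran (Member).
Lund, Achebe and Johansson are each a Privy Counsellor, so the next rule applies.
Among Lund, Achebe and Johansson, by parliamentary office: Lund (Leader of the House) before Achebe (Committee Chair) before Johansson (Member).
Order: Mendoza, Ferreira, Tran, Lund, Achebe, Johansson.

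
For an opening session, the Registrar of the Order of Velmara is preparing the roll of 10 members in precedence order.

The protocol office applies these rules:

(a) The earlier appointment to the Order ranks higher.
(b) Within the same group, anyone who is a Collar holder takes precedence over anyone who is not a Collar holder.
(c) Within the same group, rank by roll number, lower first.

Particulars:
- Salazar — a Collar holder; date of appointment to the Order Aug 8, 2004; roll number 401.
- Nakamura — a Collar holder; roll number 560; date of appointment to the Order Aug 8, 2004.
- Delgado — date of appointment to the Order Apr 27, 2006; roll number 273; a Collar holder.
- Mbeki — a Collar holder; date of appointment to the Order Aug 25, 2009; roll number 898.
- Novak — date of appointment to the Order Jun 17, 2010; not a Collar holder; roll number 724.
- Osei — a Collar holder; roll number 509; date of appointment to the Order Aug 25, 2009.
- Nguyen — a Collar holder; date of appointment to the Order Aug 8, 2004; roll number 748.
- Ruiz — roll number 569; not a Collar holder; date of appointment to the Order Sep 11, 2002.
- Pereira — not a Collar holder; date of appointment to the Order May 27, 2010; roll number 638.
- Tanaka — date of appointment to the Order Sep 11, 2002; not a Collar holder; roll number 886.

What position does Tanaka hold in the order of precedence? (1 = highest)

2

By date of appointment to the Order (earlier first): Ruiz and Tanaka (both Sep 11, 2002); then Salazar, Nakamura and Nguyen (each Aug 8, 2004); then Delgado (Apr 27, 2006); then Osei and Mbeki (both Aug 25, 2009); then Pereira (May 27, 2010); then Novak (Jun 17, 2010).
Ruiz and Tanaka are each not a Collar holder, so the next rule applies.
Among Ruiz and Tanaka, by roll number (lower first): Ruiz (569) before Tanaka (886).
Salazar, Nakamura and Nguyen are each a Collar holder, so the next rule applies.
Among Salazar, Nakamura and Nguyen, by roll number (lower first): Salazar (401) before Nakamura (560) before Nguyen (748).
Osei and Mbeki are each a Collar holder, so the next rule applies.
Among Osei and Mbeki, by roll number (lower first): Osei (509) before Mbeki (898).
Order: Ruiz, Tanaka, Salazar, Nakamura, Nguyen, Delgado, Osei, Mbeki, Pereira, Novak. So position 2.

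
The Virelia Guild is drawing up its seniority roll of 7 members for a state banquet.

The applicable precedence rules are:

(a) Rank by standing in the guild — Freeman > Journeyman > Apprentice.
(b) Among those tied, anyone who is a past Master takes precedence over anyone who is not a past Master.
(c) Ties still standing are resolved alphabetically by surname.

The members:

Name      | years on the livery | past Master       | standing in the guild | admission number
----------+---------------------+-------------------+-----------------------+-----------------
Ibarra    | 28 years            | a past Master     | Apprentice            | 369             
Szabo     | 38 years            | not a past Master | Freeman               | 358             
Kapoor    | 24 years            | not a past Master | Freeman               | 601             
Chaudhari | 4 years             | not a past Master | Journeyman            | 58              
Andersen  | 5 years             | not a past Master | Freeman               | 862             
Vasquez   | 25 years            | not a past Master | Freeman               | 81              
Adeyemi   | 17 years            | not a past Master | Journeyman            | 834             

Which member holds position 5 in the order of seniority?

Adeyemi

By standing in the guild: Andersen, Kapoor, Szabo and Vasquez (Freeman); then Adeyemi and Chaudhari (Journeyman); then Ibarra (Apprentice).
Andersen, Kapoor, Szabo and Vasquez are each not a past Master, so the next rule applies.
Among Andersen, Kapoor, Szabo and Vasquez, alphabetically by surname: Andersen before Kapoor before Szabo before Vasquez.
Adeyemi and Chaudhari are each not a past Master, so the next rule applies.
Among Adeyemi and Chaudhari, alphabetically by surname: Adeyemi before Chaudhari.
Order: Andersen, Kapoor, Szabo, Vasquez, Adeyemi, Chaudhari, Ibarra.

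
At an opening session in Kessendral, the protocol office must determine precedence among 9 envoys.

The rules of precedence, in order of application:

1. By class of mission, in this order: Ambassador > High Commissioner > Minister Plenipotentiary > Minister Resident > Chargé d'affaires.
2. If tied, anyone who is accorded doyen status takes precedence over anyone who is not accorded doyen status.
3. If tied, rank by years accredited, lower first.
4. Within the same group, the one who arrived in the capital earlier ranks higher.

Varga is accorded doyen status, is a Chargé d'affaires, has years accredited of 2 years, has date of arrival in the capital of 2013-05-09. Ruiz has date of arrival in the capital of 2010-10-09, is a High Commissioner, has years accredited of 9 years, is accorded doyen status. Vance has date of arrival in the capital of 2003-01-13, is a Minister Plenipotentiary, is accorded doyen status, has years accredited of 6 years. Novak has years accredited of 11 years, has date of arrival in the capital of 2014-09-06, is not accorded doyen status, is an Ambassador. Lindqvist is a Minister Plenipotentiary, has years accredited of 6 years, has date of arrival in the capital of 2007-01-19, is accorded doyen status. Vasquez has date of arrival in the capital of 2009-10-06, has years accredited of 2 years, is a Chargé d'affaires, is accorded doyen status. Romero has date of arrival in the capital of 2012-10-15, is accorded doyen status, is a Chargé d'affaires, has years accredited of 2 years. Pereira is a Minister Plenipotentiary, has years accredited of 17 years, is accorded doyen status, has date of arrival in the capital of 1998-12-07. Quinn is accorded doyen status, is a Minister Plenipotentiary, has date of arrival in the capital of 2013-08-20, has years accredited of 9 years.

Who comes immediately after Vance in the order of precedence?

Lindqvist

By class of mission: Novak (Ambassador); then Ruiz (High Commissioner); then Vance, Lindqvist, Quinn and Pereira (Minister Plenipotentiary); then Vasquez, Romero and Varga (Chargé d'affaires).
Vance, Lindqvist, Quinn and Pereira are each accorded doyen status, so the next rule applies.
Among Vance, Lindqvist, Quinn and Pereira, by years accredited (lower first): Vance and Lindqvist (6 years) before Quinn (9 years) before Pereira (17 years).
Among Vance and Lindqvist, by date of arrival in the capital (earlier first): Vance (2003-01-13) before Lindqvist (2007-01-19).
Vasquez, Romero and Varga are each accorded doyen status, so the next rule applies.
Vasquez, Romero and Varga all have years accredited 2 years, so the next rule applies.
Among Vasquez, Romero and Varga, by date of arrival in the capital (earlier first): Vasquez (2009-10-06) before Romero (2012-10-15) before Varga (2013-05-09).
Order: Novak, Ruiz, Vance, Lindqvist, Quinn, Pereira, Vasquez, Romero, Varga.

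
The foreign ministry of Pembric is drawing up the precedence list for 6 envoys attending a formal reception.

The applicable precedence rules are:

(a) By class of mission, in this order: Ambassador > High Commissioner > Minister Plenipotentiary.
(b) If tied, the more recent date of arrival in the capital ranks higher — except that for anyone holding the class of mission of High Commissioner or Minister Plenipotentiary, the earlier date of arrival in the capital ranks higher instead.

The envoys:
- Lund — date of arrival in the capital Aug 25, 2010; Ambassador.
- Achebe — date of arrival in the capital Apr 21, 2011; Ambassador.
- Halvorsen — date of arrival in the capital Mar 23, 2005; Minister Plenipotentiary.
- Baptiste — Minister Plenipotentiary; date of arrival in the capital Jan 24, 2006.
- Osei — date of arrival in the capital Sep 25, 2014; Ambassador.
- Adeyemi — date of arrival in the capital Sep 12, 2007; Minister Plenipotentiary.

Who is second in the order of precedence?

Achebe

By class of mission: Osei, Achebe and Lund (Ambassador); then Halvorsen, Baptiste and Adeyemi (Minister Plenipotentiary).
Among Osei, Achebe and Lund, by date of arrival in the capital (later first): Osei (Sep 25, 2014) before Achebe (Apr 21, 2011) before Lund (Aug 25, 2010).
Among Halvorsen, Baptiste and Adeyemi, by date of arrival in the capital (earlier first) (reversed rule for this group): Halvorsen (Mar 23, 2005) before Baptiste (Jan 24, 2006) before Adeyemi (Sep 12, 2007).
Order: Osei, Achebe, Lund, Halvorsen, Baptiste, Adeyemi.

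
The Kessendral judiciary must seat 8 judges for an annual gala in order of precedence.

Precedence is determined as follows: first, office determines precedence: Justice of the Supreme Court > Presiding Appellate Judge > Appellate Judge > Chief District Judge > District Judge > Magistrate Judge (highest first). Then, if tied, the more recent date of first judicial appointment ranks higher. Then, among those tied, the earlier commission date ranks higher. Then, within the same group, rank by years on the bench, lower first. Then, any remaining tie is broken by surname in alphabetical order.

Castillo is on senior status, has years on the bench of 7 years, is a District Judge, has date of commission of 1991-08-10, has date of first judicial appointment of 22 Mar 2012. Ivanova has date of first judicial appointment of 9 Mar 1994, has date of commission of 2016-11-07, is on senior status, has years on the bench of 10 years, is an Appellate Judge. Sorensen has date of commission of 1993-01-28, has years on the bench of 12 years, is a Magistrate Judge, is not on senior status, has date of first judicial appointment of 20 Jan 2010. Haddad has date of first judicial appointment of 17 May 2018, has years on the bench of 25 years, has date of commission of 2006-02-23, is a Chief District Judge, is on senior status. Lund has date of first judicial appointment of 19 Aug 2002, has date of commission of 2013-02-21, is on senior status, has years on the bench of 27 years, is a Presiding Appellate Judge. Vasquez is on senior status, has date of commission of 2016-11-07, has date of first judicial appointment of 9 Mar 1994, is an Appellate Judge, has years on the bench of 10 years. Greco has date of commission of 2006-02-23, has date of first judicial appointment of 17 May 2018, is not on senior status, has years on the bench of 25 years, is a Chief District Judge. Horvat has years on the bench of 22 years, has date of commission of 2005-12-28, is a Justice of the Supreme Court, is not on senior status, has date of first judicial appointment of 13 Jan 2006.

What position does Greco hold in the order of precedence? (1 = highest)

By office: Horvat (Justice of the Supreme Court); then Lund (Presiding Appellate Judge); then Ivanova and Vasquez (Appellate Judge); then Greco and Haddad (Chief District Judge); then Castillo (District Judge); then Sorensen (Magistrate Judge).
Ivanova and Vasquez both have date of first judicial appointment 9 Mar 1994, so the next rule applies.
Ivanova and Vasquez both have date of commission 2016-11-07, so the next rule applies.
Ivanova and Vasquez both have years on the bench 10 years, so the next rule applies.
Among Ivanova and Vasquez, alphabetically by surname: Ivanova before Vasquez.
Greco and Haddad both have date of first judicial appointment 17 May 2018, so the next rule applies.
Greco and Haddad both have date of commission 2006-02-23, so the next rule applies.
Greco and Haddad both have years on the bench 25 years, so the next rule applies.
Among Greco and Haddad, alphabetically by surname: Greco before Haddad.
Order: Horvat, Lund, Ivanova, Vasquez, Greco, Haddad, Castillo, Sorensen. So position 5.

5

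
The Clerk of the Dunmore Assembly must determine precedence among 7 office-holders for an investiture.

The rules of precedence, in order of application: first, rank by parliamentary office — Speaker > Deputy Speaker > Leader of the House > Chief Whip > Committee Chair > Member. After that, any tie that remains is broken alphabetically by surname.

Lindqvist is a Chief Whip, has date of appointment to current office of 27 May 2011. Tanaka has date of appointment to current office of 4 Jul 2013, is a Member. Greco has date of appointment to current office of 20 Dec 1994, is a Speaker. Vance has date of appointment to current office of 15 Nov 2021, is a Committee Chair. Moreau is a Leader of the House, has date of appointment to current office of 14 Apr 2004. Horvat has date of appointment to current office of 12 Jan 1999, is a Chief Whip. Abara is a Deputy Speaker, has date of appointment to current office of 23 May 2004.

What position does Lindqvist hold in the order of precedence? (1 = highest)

5

By parliamentary office: Greco (Speaker); then Abara (Deputy Speaker); then Moreau (Leader of the House); then Horvat and Lindqvist (Chief Whip); then Vance (Committee Chair); then Tanaka (Member).
Among Horvat and Lindqvist, alphabetically by surname: Horvat before Lindqvist.
Order: Greco, Abara, Moreau, Horvat, Lindqvist, Vance, Tanaka. So position 5.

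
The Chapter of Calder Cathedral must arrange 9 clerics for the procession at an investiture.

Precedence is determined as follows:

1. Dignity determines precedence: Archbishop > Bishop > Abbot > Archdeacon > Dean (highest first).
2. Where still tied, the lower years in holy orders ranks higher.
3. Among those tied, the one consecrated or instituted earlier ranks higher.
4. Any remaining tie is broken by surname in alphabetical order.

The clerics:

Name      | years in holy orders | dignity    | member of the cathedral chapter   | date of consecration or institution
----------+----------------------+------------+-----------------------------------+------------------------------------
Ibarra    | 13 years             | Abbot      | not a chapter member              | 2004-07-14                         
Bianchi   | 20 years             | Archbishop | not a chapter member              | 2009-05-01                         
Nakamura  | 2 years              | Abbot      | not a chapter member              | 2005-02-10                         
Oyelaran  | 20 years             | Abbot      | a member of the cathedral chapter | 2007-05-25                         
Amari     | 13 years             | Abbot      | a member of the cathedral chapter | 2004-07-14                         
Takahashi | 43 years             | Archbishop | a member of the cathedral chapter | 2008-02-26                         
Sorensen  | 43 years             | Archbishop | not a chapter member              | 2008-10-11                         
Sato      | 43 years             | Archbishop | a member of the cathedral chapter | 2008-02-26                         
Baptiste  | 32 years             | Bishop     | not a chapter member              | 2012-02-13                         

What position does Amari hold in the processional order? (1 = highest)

By dignity: Bianchi, Sato, Takahashi and Sorensen (Archbishop); then Baptiste (Bishop); then Nakamura, Amari, Ibarra and Oyelaran (Abbot).
Among Bianchi, Sato, Takahashi and Sorensen, by years in holy orders (lower first): Bianchi (20 years) before Sato, Takahashi and Sorensen (43 years).
Among Sato, Takahashi and Sorensen, by date of consecration or institution (earlier first): Sato and Takahashi (2008-02-26) before Sorensen (2008-10-11).
Among Sato and Takahashi, alphabetically by surname: Sato before Takahashi.
Among Nakamura, Amari, Ibarra and Oyelaran, by years in holy orders (lower first): Nakamura (2 years) before Amari and Ibarra (13 years) before Oyelaran (20 years).
Amari and Ibarra both have date of consecration or institution 2004-07-14, so the next rule applies.
Among Amari and Ibarra, alphabetically by surname: Amari before Ibarra.
Order: Bianchi, Sato, Takahashi, Sorensen, Baptiste, Nakamura, Amari, Ibarra, Oyelaran. So position 7.

7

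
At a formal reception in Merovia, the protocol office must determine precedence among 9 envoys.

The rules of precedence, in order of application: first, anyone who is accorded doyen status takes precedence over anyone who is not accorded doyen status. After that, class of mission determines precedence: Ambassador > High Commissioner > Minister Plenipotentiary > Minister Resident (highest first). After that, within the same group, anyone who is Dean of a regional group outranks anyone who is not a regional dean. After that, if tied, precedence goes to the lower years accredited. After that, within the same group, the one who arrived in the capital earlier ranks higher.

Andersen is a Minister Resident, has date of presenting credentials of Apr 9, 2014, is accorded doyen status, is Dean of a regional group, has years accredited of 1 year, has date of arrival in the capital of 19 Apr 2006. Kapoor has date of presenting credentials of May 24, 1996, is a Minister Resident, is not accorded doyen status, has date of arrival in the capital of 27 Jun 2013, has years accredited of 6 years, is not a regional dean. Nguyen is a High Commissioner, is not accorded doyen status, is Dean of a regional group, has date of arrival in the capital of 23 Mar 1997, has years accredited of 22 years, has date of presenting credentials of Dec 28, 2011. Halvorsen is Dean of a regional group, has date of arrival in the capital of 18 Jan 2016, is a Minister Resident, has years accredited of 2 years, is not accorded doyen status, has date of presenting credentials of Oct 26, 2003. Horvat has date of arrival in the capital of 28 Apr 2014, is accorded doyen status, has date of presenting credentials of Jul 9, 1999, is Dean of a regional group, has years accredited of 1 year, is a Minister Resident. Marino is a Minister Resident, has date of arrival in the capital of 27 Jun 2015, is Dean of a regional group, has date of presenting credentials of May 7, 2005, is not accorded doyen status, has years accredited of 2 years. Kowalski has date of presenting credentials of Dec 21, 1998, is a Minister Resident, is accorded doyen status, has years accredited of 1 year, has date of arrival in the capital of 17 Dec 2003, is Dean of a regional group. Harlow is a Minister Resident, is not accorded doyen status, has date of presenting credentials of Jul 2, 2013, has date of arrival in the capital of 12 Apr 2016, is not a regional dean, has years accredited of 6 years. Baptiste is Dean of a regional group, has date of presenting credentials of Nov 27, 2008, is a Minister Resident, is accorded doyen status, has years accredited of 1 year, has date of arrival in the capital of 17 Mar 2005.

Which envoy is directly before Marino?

By the first rule: Kowalski, Baptiste, Andersen and Horvat (each accorded doyen status); then Nguyen, Marino, Halvorsen, Kapoor and Harlow (each not accorded doyen status).
Kowalski, Baptiste, Andersen and Horvat are each Minister Resident, so the next rule applies.
Kowalski, Baptiste, Andersen and Horvat are each Dean of a regional group, so the next rule applies.
Kowalski, Baptiste, Andersen and Horvat all have years accredited 1 year, so the next rule applies.
Among Kowalski, Baptiste, Andersen and Horvat, by date of arrival in the capital (earlier first): Kowalski (17 Dec 2003) before Baptiste (17 Mar 2005) before Andersen (19 Apr 2006) before Horvat (28 Apr 2014).
Among Nguyen, Marino, Halvorsen, Kapoor and Harlow, by class of mission: Nguyen (High Commissioner) before Marino, Halvorsen, Kapoor and Harlow (Minister Resident).
Among Marino, Halvorsen, Kapoor and Harlow, Dean of a regional group before not a regional dean: Marino and Halvorsen (Dean of a regional group) before Kapoor and Harlow (not a regional dean).
Marino and Halvorsen both have years accredited 2 years, so the next rule applies.
Among Marino and Halvorsen, by date of arrival in the capital (earlier first): Marino (27 Jun 2015) before Halvorsen (18 Jan 2016).
Kapoor and Harlow both have years accredited 6 years, so the next rule applies.
Among Kapoor and Harlow, by date of arrival in the capital (earlier first): Kapoor (27 Jun 2013) before Harlow (12 Apr 2016).
Order: Kowalski, Baptiste, Andersen, Horvat, Nguyen, Marino, Halvorsen, Kapoor, Harlow.

Nguyen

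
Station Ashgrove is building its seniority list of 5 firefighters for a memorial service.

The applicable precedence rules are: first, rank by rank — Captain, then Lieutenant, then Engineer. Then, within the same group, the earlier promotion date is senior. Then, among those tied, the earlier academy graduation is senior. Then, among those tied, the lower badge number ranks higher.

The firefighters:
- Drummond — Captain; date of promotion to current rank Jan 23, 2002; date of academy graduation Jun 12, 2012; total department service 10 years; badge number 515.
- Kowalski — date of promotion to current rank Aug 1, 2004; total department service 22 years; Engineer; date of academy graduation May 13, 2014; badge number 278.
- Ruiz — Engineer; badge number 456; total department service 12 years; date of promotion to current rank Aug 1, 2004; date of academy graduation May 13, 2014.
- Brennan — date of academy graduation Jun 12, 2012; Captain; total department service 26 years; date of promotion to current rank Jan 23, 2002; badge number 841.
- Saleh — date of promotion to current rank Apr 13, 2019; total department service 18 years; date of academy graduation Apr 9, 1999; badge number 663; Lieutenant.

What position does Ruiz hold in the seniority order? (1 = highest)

5

By rank: Drummond and Brennan (Captain); then Saleh (Lieutenant); then Kowalski and Ruiz (Engineer).
Drummond and Brennan both have date of promotion to current rank Jan 23, 2002, so the next rule applies.
Drummond and Brennan both have date of academy graduation Jun 12, 2012, so the next rule applies.
Among Drummond and Brennan, by badge number (lower first): Drummond (515) before Brennan (841).
Kowalski and Ruiz both have date of promotion to current rank Aug 1, 2004, so the next rule applies.
Kowalski and Ruiz both have date of academy graduation May 13, 2014, so the next rule applies.
Among Kowalski and Ruiz, by badge number (lower first): Kowalski (278) before Ruiz (456).
Order: Drummond, Brennan, Saleh, Kowalski, Ruiz. So position 5.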